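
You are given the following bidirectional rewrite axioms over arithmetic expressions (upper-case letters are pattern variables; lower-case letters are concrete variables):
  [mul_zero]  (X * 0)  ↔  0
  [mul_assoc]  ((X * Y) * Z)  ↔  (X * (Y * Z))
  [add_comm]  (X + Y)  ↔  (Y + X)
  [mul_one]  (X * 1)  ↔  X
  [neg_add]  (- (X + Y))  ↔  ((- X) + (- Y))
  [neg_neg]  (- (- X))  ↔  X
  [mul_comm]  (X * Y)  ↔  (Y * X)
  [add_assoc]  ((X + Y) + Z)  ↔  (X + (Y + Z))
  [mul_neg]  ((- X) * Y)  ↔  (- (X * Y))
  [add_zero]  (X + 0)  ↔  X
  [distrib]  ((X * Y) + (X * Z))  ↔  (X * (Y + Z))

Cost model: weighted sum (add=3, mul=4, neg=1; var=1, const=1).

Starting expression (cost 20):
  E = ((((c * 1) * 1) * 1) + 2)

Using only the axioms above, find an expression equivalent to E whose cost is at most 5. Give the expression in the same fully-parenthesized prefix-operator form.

(c + 2)   [cost 5]

step 1: mul_one (→) rewrites (c * 1) into c, now (((c * 1) * 1) + 2)
step 2: mul_one (→) rewrites ((c * 1) * 1) into (c * 1), now ((c * 1) + 2)
step 3: mul_one (→) rewrites (c * 1) into c, reaching cost 5 (bound 5)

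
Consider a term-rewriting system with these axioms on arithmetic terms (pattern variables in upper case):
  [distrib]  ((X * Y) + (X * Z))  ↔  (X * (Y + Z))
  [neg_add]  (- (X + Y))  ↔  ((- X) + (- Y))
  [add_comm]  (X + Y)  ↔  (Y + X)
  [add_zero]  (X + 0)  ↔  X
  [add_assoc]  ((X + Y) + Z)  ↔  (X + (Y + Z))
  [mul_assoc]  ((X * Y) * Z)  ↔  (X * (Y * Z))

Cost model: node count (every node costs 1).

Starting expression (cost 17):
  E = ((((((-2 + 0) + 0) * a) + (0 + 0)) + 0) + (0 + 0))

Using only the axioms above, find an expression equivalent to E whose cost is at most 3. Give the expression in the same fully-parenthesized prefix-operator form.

(-2 * a)   [cost 3]

(1) (-2 + 0)  =[add_zero →]=  -2    ⊢ (((((-2 + 0) * a) + (0 + 0)) + 0) + (0 + 0))
(2) (((-2 + 0) * a) + (0 + 0))  =[add_comm →]=  ((0 + 0) + ((-2 + 0) * a))    ⊢ ((((0 + 0) + ((-2 + 0) * a)) + 0) + (0 + 0))
(3) (0 + 0)  =[add_zero →]=  0    ⊢ ((((0 + 0) + ((-2 + 0) * a)) + 0) + 0)
(4) (0 + 0)  =[add_zero →]=  0    ⊢ (((0 + ((-2 + 0) * a)) + 0) + 0)
(5) (0 + ((-2 + 0) * a))  =[add_comm →]=  (((-2 + 0) * a) + 0)    ⊢ (((((-2 + 0) * a) + 0) + 0) + 0)
(6) (-2 + 0)  =[add_zero →]=  -2    ⊢ ((((-2 * a) + 0) + 0) + 0)
(7) ((((-2 * a) + 0) + 0) + 0)  =[add_zero →]=  (((-2 * a) + 0) + 0)
(8) ((-2 * a) + 0)  =[add_zero →]=  (-2 * a)    ⊢ ((-2 * a) + 0)
(9) ((-2 * a) + 0)  =[add_zero →]=  (-2 * a)    ⊢ cost 3, within 3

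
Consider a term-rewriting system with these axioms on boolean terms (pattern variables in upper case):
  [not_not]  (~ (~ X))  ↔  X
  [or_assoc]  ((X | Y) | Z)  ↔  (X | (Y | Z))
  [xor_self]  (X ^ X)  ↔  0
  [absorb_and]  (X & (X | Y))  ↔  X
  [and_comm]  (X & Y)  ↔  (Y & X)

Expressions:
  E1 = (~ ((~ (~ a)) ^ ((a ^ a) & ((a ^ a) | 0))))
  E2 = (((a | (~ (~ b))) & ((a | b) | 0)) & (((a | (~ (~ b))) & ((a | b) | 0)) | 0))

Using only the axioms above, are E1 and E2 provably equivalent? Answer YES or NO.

NO

Every axiom is a valid identity, so a rewrite proof would force E1 and E2 to agree under every assignment.
At a=0, b=0: E1 = 1 but E2 = 0; they differ, so no derivation exists.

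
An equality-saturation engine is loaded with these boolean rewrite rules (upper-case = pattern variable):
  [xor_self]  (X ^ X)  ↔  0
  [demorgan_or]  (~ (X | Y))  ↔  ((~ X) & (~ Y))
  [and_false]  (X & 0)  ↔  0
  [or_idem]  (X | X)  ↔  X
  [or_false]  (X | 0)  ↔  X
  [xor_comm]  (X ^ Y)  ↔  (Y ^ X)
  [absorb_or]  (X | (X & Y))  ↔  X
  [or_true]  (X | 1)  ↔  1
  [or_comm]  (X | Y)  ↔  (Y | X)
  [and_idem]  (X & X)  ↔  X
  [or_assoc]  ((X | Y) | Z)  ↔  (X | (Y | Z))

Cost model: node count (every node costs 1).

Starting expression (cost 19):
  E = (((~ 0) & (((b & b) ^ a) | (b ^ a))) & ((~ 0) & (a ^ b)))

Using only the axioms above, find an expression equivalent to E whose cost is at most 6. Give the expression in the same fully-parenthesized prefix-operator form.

((~ 0) & (b ^ a))   [cost 6]

(1) (b & b)  =[and_idem →]=  b    ⊢ (((~ 0) & ((b ^ a) | (b ^ a))) & ((~ 0) & (a ^ b)))
(2) ((b ^ a) | (b ^ a))  =[or_idem →]=  (b ^ a)    ⊢ (((~ 0) & (b ^ a)) & ((~ 0) & (a ^ b)))
(3) (a ^ b)  =[xor_comm →]=  (b ^ a)    ⊢ (((~ 0) & (b ^ a)) & ((~ 0) & (b ^ a)))
(4) (((~ 0) & (b ^ a)) & ((~ 0) & (b ^ a)))  =[and_idem →]=  ((~ 0) & (b ^ a))    ⊢ cost 6, within 6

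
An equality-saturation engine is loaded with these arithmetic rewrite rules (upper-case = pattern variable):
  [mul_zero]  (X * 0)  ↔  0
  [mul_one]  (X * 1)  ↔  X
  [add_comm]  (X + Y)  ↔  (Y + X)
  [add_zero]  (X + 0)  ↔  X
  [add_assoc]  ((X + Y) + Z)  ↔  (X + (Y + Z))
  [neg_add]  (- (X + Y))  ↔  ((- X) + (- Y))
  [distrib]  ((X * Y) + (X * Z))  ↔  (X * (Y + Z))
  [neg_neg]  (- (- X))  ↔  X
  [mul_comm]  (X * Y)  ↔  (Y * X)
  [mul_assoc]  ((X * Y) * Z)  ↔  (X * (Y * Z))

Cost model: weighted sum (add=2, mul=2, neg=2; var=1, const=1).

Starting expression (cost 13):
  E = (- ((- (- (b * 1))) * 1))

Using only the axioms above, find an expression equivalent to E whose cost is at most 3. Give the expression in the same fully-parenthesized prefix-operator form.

step 1: mul_one (→) rewrites ((- (- (b * 1))) * 1) into (- (- (b * 1))), now (- (- (- (b * 1))))
step 2: mul_one (→) rewrites (b * 1) into b, now (- (- (- b)))
step 3: neg_neg (→) rewrites (- (- (- b))) into (- b), reaching cost 3 (bound 3)

(- b)   [cost 3]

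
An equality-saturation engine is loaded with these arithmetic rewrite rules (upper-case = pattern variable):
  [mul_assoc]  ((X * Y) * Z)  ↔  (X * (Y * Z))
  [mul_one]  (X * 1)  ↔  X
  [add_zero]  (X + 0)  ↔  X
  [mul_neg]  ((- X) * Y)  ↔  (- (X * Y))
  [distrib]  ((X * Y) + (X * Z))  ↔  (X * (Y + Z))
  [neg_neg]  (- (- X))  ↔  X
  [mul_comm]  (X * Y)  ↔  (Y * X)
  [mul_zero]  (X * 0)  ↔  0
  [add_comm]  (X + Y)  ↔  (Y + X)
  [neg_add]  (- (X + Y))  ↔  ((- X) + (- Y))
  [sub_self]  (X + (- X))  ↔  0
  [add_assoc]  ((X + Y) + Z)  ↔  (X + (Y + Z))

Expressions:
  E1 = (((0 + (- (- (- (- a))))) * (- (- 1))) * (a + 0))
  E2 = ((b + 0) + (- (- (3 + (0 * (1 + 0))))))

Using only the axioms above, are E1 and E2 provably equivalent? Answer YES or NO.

NO

Every axiom is a valid identity, so a rewrite proof would force E1 and E2 to agree under every assignment.
At a=0, b=0: E1 = 0 but E2 = 3; they differ, so no derivation exists.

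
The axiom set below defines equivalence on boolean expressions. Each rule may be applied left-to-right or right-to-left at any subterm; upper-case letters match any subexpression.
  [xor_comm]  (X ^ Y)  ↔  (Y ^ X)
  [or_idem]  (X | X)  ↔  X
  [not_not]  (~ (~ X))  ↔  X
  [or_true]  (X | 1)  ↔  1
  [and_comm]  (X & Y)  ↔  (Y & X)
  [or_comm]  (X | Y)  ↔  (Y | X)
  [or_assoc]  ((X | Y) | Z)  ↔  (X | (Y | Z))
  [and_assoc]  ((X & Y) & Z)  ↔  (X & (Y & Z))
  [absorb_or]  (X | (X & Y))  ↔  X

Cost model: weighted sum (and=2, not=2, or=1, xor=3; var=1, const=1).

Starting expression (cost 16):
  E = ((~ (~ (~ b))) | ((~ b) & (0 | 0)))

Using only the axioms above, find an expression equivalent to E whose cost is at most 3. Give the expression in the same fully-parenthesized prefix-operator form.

(~ b)   [cost 3]

step 1: or_idem (→) rewrites (0 | 0) into 0, now ((~ (~ (~ b))) | ((~ b) & 0))
step 2: not_not (→) rewrites (~ (~ b)) into b, now ((~ b) | ((~ b) & 0))
step 3: absorb_or (→) rewrites ((~ b) | ((~ b) & 0)) into (~ b), reaching cost 3 (bound 3)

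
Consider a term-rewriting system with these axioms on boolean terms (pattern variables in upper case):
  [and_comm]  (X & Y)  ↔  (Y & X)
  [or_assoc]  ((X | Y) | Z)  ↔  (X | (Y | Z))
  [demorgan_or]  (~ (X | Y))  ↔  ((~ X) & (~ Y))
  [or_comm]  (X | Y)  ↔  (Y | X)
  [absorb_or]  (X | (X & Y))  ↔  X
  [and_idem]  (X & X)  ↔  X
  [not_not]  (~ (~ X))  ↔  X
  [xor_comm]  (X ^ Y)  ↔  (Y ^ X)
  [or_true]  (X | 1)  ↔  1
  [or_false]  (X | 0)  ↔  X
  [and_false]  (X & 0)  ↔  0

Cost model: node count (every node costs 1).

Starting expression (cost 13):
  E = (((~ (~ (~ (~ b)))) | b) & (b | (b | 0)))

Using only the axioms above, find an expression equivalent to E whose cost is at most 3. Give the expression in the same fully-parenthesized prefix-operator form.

1. [not_not →] (~ (~ (~ (~ b))))  →  (~ (~ b));  E = (((~ (~ b)) | b) & (b | (b | 0)))
2. [or_false →] (b | 0)  →  b;  E = (((~ (~ b)) | b) & (b | b))
3. [not_not →] (~ (~ b))  →  b;  E = ((b | b) & (b | b))
4. [and_idem →] ((b | b) & (b | b))  →  (b | b);  cost 3 ≤ 3, done

(b | b)   [cost 3]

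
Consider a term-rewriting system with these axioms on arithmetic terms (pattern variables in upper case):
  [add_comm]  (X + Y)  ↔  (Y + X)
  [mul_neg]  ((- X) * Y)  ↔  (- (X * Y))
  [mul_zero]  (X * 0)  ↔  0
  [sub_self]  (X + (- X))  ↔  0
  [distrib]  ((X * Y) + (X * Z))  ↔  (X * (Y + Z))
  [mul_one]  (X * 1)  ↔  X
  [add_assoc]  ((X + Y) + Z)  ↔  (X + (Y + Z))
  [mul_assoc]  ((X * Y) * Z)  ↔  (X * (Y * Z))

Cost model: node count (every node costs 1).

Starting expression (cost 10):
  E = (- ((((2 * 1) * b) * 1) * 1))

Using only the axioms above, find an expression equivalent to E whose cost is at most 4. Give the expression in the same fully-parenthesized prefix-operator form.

(- (2 * b))   [cost 4]

(1) (((2 * 1) * b) * 1)  =[mul_one →]=  ((2 * 1) * b)    ⊢ (- (((2 * 1) * b) * 1))
(2) (((2 * 1) * b) * 1)  =[mul_one →]=  ((2 * 1) * b)    ⊢ (- ((2 * 1) * b))
(3) (2 * 1)  =[mul_one →]=  2    ⊢ cost 4, within 4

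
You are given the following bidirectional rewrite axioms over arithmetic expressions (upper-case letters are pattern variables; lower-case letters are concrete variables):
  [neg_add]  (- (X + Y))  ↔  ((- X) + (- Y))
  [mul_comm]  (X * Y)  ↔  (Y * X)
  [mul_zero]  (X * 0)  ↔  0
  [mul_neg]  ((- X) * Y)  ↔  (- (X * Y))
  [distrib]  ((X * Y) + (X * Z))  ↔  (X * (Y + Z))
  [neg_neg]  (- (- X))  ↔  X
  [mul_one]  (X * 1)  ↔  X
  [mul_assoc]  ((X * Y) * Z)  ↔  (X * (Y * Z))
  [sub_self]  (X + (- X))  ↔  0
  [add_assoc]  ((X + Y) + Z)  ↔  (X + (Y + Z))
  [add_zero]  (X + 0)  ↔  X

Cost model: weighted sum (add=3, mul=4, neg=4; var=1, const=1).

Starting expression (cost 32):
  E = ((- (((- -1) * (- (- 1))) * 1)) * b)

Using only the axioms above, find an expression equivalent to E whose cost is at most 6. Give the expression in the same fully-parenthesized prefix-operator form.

1. [mul_one →] (((- -1) * (- (- 1))) * 1)  →  ((- -1) * (- (- 1)));  E = ((- ((- -1) * (- (- 1)))) * b)
2. [neg_neg →] (- (- 1))  →  1;  E = ((- ((- -1) * 1)) * b)
3. [mul_one →] ((- -1) * 1)  →  (- -1);  E = ((- (- -1)) * b)
4. [neg_neg →] (- (- -1))  →  -1;  cost 6 ≤ 6, done

(-1 * b)   [cost 6]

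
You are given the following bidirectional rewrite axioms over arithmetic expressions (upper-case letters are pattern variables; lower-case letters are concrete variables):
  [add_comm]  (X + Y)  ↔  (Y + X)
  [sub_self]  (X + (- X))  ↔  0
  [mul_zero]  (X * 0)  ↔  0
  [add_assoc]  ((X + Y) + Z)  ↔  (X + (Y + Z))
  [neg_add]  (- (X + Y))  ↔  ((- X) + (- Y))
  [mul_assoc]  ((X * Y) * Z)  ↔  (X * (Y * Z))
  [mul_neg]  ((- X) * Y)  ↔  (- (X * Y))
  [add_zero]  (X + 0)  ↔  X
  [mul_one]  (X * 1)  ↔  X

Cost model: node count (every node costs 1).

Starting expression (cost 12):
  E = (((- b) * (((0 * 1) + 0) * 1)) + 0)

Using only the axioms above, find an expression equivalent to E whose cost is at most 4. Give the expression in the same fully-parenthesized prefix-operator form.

((- b) * 0)   [cost 4]

step 1: add_zero (→) rewrites ((0 * 1) + 0) into (0 * 1), now (((- b) * ((0 * 1) * 1)) + 0)
step 2: mul_one (→) rewrites (0 * 1) into 0, now (((- b) * (0 * 1)) + 0)
step 3: mul_one (→) rewrites (0 * 1) into 0, now (((- b) * 0) + 0)
step 4: add_zero (→) rewrites (((- b) * 0) + 0) into ((- b) * 0), reaching cost 4 (bound 4)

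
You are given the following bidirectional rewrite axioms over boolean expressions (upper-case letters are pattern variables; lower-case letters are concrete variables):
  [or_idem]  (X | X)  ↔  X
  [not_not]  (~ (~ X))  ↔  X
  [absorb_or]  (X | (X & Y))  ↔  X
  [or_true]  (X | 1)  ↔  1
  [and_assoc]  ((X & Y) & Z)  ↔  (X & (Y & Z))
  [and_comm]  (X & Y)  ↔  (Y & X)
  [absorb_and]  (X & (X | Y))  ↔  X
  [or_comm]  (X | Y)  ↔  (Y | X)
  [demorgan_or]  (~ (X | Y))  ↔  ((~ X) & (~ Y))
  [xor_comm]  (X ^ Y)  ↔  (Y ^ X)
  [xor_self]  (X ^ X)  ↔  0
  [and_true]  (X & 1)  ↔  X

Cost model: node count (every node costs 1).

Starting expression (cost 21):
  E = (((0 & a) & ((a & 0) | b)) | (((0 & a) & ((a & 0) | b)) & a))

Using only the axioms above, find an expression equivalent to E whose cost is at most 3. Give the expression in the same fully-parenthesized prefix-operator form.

(a & 0)   [cost 3]

1. [absorb_or →] (((0 & a) & ((a & 0) | b)) | (((0 & a) & ((a & 0) | b)) & a))  →  ((0 & a) & ((a & 0) | b))
2. [and_comm →] (0 & a)  →  (a & 0);  E = ((a & 0) & ((a & 0) | b))
3. [absorb_and →] ((a & 0) & ((a & 0) | b))  →  (a & 0);  cost 3 ≤ 3, done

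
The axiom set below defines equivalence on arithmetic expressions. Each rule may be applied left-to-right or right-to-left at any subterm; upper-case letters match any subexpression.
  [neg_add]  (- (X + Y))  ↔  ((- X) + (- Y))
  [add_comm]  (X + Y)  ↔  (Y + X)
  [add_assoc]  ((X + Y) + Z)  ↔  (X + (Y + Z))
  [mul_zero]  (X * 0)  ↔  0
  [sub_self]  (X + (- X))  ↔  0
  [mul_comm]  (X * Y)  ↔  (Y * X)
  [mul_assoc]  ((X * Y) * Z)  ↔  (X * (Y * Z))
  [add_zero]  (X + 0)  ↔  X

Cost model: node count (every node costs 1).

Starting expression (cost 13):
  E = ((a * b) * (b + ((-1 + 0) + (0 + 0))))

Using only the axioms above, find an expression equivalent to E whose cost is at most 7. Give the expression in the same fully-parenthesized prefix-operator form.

((a * b) * (b + -1))   [cost 7]

step 1: add_zero (→) rewrites (0 + 0) into 0, now ((a * b) * (b + ((-1 + 0) + 0)))
step 2: add_zero (→) rewrites (-1 + 0) into -1, now ((a * b) * (b + (-1 + 0)))
step 3: add_zero (→) rewrites (-1 + 0) into -1, reaching cost 7 (bound 7)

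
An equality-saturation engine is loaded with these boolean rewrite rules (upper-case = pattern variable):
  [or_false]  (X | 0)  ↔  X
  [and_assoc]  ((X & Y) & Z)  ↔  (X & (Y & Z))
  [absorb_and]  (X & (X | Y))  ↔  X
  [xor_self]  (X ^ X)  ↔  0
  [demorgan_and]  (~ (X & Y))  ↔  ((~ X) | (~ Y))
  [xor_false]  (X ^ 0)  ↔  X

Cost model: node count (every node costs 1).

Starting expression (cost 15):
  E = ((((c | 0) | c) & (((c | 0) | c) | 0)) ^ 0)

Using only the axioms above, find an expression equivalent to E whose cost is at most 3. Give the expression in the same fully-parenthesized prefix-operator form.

(c | c)   [cost 3]

(1) ((((c | 0) | c) & (((c | 0) | c) | 0)) ^ 0)  =[xor_false →]=  (((c | 0) | c) & (((c | 0) | c) | 0))
(2) (((c | 0) | c) & (((c | 0) | c) | 0))  =[absorb_and →]=  ((c | 0) | c)
(3) (c | 0)  =[or_false →]=  c    ⊢ cost 3, within 3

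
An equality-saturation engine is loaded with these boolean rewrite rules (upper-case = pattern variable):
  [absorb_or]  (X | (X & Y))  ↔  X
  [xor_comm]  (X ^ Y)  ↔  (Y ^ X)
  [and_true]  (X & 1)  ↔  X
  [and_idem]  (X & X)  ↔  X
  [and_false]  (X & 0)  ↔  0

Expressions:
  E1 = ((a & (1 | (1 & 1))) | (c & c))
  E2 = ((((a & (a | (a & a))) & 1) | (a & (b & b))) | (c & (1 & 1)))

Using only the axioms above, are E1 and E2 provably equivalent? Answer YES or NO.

YES

(1) (c & c)  =[and_idem →]=  c    ⊢ ((a & (1 | (1 & 1))) | c)
(2) (1 | (1 & 1))  =[absorb_or →]=  1    ⊢ ((a & 1) | c)
(3) (a & 1)  =[and_true →]=  a    ⊢ (a | c)
(4) c  =[and_true ←]=  (c & 1)    ⊢ (a | (c & 1))
(5) a  =[absorb_or ←]=  (a | (a & b))    ⊢ ((a | (a & b)) | (c & 1))
(6) a  =[and_true ←]=  (a & 1)    ⊢ (((a & 1) | (a & b)) | (c & 1))
(7) b  =[and_idem ←]=  (b & b)    ⊢ (((a & 1) | (a & (b & b))) | (c & 1))
(8) a  =[and_idem ←]=  (a & a)    ⊢ ((((a & a) & 1) | (a & (b & b))) | (c & 1))
(9) 1  =[and_true ←]=  (1 & 1)    ⊢ ((((a & a) & 1) | (a & (b & b))) | (c & (1 & 1)))
(10) a  =[absorb_or ←]=  (a | (a & a))    ⊢ E2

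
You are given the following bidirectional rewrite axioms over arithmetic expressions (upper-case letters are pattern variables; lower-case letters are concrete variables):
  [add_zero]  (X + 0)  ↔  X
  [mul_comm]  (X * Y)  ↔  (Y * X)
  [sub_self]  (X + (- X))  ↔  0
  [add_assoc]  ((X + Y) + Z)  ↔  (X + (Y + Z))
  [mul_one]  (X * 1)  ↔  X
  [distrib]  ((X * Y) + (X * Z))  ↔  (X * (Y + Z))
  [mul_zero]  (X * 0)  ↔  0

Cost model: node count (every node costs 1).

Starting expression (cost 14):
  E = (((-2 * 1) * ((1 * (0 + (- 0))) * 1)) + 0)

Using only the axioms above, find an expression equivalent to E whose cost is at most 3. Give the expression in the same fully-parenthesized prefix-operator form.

step 1: mul_one (→) rewrites ((1 * (0 + (- 0))) * 1) into (1 * (0 + (- 0))), now (((-2 * 1) * (1 * (0 + (- 0)))) + 0)
step 2: mul_one (→) rewrites (-2 * 1) into -2, now ((-2 * (1 * (0 + (- 0)))) + 0)
step 3: mul_comm (→) rewrites (1 * (0 + (- 0))) into ((0 + (- 0)) * 1), now ((-2 * ((0 + (- 0)) * 1)) + 0)
step 4: add_zero (→) rewrites ((-2 * ((0 + (- 0)) * 1)) + 0) into (-2 * ((0 + (- 0)) * 1))
step 5: mul_comm (→) rewrites (-2 * ((0 + (- 0)) * 1)) into (((0 + (- 0)) * 1) * -2)
step 6: mul_one (→) rewrites ((0 + (- 0)) * 1) into (0 + (- 0)), now ((0 + (- 0)) * -2)
step 7: sub_self (→) rewrites (0 + (- 0)) into 0, reaching cost 3 (bound 3)

(0 * -2)   [cost 3]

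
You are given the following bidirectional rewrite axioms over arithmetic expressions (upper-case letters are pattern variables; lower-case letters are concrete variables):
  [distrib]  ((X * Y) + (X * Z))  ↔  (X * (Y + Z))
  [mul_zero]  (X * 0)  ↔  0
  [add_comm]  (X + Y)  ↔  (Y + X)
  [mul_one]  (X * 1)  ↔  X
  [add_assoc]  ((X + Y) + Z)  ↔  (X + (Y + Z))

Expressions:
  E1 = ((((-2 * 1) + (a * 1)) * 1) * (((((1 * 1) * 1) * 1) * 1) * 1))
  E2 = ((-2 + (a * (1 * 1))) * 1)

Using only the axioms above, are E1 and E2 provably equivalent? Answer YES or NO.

(1) ((((1 * 1) * 1) * 1) * 1)  =[mul_one →]=  (((1 * 1) * 1) * 1)    ⊢ ((((-2 * 1) + (a * 1)) * 1) * ((((1 * 1) * 1) * 1) * 1))
(2) (1 * 1)  =[mul_one →]=  1    ⊢ ((((-2 * 1) + (a * 1)) * 1) * (((1 * 1) * 1) * 1))
(3) (1 * 1)  =[mul_one →]=  1    ⊢ ((((-2 * 1) + (a * 1)) * 1) * ((1 * 1) * 1))
(4) (1 * 1)  =[mul_one →]=  1    ⊢ ((((-2 * 1) + (a * 1)) * 1) * (1 * 1))
(5) (-2 * 1)  =[mul_one →]=  -2    ⊢ (((-2 + (a * 1)) * 1) * (1 * 1))
(6) ((-2 + (a * 1)) * 1)  =[mul_one →]=  (-2 + (a * 1))    ⊢ ((-2 + (a * 1)) * (1 * 1))
(7) (1 * 1)  =[mul_one →]=  1    ⊢ ((-2 + (a * 1)) * 1)
(8) 1  =[mul_one ←]=  (1 * 1)    ⊢ E2

YES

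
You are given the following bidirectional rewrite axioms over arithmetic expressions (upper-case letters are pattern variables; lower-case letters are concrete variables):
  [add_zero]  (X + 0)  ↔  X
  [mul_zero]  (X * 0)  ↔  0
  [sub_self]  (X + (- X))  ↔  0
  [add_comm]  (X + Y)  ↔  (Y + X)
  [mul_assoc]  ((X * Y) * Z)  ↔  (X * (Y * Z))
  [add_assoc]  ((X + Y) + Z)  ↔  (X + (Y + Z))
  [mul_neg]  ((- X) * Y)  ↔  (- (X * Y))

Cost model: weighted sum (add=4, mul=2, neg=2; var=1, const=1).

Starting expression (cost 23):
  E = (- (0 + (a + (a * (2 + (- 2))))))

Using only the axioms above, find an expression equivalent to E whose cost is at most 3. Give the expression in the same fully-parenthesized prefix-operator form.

(- a)   [cost 3]

step 1: sub_self (→) rewrites (2 + (- 2)) into 0, now (- (0 + (a + (a * 0))))
step 2: add_comm (→) rewrites (0 + (a + (a * 0))) into ((a + (a * 0)) + 0), now (- ((a + (a * 0)) + 0))
step 3: mul_zero (→) rewrites (a * 0) into 0, now (- ((a + 0) + 0))
step 4: add_zero (→) rewrites (a + 0) into a, now (- (a + 0))
step 5: add_zero (→) rewrites (a + 0) into a, reaching cost 3 (bound 3)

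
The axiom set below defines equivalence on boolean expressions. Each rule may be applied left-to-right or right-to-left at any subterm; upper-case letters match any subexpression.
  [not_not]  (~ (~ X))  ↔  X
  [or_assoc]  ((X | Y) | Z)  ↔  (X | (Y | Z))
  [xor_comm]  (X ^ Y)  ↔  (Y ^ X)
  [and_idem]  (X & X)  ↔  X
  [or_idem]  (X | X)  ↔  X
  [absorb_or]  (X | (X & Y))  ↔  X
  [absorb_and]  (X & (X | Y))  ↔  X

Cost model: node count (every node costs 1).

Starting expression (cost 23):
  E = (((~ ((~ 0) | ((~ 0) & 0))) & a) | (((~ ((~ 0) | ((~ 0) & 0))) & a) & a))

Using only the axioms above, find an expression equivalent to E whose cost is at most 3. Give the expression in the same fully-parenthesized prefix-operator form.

(0 & a)   [cost 3]

1. [absorb_or →] (((~ ((~ 0) | ((~ 0) & 0))) & a) | (((~ ((~ 0) | ((~ 0) & 0))) & a) & a))  →  ((~ ((~ 0) | ((~ 0) & 0))) & a)
2. [absorb_or →] ((~ 0) | ((~ 0) & 0))  →  (~ 0);  E = ((~ (~ 0)) & a)
3. [not_not →] (~ (~ 0))  →  0;  cost 3 ≤ 3, done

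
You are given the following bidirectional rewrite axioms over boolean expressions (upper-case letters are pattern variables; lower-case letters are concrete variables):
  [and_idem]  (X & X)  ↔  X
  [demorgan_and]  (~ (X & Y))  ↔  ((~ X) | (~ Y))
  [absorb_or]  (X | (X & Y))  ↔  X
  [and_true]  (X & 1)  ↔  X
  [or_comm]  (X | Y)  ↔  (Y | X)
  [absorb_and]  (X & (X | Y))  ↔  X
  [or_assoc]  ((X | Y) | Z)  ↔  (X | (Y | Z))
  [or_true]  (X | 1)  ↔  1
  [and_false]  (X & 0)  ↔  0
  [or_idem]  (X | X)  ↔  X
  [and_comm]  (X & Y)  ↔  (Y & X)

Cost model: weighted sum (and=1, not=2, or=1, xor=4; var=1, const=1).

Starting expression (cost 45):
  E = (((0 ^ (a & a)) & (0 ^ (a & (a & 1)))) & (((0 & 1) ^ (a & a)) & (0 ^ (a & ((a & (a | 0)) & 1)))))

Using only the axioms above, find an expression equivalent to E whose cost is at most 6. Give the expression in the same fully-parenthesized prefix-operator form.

step 1: absorb_and (→) rewrites (a & (a | 0)) into a, now (((0 ^ (a & a)) & (0 ^ (a & (a & 1)))) & (((0 & 1) ^ (a & a)) & (0 ^ (a & (a & 1)))))
step 2: and_true (→) rewrites (0 & 1) into 0, now (((0 ^ (a & a)) & (0 ^ (a & (a & 1)))) & ((0 ^ (a & a)) & (0 ^ (a & (a & 1)))))
step 3: and_idem (→) rewrites (((0 ^ (a & a)) & (0 ^ (a & (a & 1)))) & ((0 ^ (a & a)) & (0 ^ (a & (a & 1))))) into ((0 ^ (a & a)) & (0 ^ (a & (a & 1))))
step 4: and_true (→) rewrites (a & 1) into a, now ((0 ^ (a & a)) & (0 ^ (a & a)))
step 5: and_idem (→) rewrites ((0 ^ (a & a)) & (0 ^ (a & a))) into (0 ^ (a & a))
step 6: and_idem (→) rewrites (a & a) into a, reaching cost 6 (bound 6)

(0 ^ a)   [cost 6]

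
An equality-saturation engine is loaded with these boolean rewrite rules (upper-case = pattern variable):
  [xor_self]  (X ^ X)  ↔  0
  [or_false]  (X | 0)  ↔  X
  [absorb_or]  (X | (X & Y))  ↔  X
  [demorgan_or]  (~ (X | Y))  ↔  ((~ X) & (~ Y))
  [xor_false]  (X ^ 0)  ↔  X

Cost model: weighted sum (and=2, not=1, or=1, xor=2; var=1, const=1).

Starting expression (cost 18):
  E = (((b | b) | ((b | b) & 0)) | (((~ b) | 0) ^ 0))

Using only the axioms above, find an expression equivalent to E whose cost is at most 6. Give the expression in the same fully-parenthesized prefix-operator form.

1. [xor_false →] (((~ b) | 0) ^ 0)  →  ((~ b) | 0);  E = (((b | b) | ((b | b) & 0)) | ((~ b) | 0))
2. [or_false →] ((~ b) | 0)  →  (~ b);  E = (((b | b) | ((b | b) & 0)) | (~ b))
3. [absorb_or →] ((b | b) | ((b | b) & 0))  →  (b | b);  cost 6 ≤ 6, done

((b | b) | (~ b))   [cost 6]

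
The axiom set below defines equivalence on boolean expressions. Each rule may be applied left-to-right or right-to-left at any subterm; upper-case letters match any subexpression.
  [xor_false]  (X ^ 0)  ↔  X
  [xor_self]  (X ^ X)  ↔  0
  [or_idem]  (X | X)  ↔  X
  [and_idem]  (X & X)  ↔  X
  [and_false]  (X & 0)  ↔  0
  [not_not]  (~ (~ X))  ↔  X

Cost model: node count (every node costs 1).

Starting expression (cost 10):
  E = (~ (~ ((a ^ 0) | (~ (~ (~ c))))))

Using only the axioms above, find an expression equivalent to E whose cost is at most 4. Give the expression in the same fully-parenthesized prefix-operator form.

step 1: not_not (→) rewrites (~ (~ c)) into c, now (~ (~ ((a ^ 0) | (~ c))))
step 2: not_not (→) rewrites (~ (~ ((a ^ 0) | (~ c)))) into ((a ^ 0) | (~ c))
step 3: xor_false (→) rewrites (a ^ 0) into a, reaching cost 4 (bound 4)

(a | (~ c))   [cost 4]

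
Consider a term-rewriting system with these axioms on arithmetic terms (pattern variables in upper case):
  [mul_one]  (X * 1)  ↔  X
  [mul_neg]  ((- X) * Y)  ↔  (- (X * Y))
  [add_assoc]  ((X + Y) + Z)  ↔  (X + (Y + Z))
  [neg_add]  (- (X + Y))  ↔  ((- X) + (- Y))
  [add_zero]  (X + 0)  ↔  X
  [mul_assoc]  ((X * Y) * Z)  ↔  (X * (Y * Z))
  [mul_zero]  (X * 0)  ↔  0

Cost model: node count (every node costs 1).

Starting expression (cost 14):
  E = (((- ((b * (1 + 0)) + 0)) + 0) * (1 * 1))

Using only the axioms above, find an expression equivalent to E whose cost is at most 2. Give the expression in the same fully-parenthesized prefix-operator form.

(- b)   [cost 2]

step 1: add_zero (→) rewrites ((- ((b * (1 + 0)) + 0)) + 0) into (- ((b * (1 + 0)) + 0)), now ((- ((b * (1 + 0)) + 0)) * (1 * 1))
step 2: mul_one (→) rewrites (1 * 1) into 1, now ((- ((b * (1 + 0)) + 0)) * 1)
step 3: add_zero (→) rewrites (1 + 0) into 1, now ((- ((b * 1) + 0)) * 1)
step 4: mul_one (→) rewrites (b * 1) into b, now ((- (b + 0)) * 1)
step 5: add_zero (→) rewrites (b + 0) into b, now ((- b) * 1)
step 6: mul_one (→) rewrites ((- b) * 1) into (- b), reaching cost 2 (bound 2)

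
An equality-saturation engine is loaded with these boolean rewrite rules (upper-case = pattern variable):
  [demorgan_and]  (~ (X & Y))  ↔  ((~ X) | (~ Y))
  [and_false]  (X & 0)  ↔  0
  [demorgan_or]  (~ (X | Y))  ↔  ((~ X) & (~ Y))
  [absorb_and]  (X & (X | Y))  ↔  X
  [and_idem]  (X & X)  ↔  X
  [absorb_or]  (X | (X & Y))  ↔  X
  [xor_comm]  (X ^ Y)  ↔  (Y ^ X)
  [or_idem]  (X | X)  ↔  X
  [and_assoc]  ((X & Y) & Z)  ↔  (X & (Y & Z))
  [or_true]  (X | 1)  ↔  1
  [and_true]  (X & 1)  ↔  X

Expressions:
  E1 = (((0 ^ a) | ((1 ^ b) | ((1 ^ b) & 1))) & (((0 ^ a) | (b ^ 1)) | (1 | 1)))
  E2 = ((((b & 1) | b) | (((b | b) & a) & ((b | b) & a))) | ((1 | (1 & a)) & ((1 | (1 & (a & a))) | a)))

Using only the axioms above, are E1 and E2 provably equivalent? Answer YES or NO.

NO

Every axiom is a valid identity, so a rewrite proof would force E1 and E2 to agree under every assignment.
At a=0, b=1: E1 = 0 but E2 = 1; they differ, so no derivation exists.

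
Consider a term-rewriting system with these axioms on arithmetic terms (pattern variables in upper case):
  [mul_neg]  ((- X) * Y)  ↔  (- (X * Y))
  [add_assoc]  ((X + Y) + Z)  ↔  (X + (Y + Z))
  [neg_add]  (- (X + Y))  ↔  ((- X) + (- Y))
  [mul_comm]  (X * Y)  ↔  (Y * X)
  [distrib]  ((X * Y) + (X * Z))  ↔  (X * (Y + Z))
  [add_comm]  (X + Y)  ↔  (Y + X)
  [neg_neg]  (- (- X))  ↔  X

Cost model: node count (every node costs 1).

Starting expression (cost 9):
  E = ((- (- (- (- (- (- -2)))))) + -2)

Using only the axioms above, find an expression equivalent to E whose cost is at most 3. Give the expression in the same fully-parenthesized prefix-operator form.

(-2 + -2)   [cost 3]

1. [neg_neg →] (- (- (- (- -2))))  →  (- (- -2));  E = ((- (- (- (- -2)))) + -2)
2. [neg_neg →] (- (- (- (- -2))))  →  (- (- -2));  E = ((- (- -2)) + -2)
3. [neg_neg →] (- (- -2))  →  -2;  cost 3 ≤ 3, done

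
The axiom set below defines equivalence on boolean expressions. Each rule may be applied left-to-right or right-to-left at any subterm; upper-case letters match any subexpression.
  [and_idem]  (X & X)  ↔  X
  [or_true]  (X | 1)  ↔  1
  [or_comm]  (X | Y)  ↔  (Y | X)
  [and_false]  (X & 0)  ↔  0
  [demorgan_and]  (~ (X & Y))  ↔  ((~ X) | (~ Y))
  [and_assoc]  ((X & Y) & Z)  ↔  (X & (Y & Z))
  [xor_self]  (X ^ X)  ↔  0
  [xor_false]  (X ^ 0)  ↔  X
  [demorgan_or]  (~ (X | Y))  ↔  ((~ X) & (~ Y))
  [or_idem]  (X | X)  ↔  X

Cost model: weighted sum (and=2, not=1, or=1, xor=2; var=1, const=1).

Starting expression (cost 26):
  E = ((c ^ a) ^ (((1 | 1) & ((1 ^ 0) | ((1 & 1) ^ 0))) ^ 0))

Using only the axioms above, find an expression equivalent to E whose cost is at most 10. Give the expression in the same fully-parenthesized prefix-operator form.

1. [and_idem →] (1 & 1)  →  1;  E = ((c ^ a) ^ (((1 | 1) & ((1 ^ 0) | (1 ^ 0))) ^ 0))
2. [or_idem →] (1 | 1)  →  1;  E = ((c ^ a) ^ ((1 & ((1 ^ 0) | (1 ^ 0))) ^ 0))
3. [xor_false →] ((1 & ((1 ^ 0) | (1 ^ 0))) ^ 0)  →  (1 & ((1 ^ 0) | (1 ^ 0)));  E = ((c ^ a) ^ (1 & ((1 ^ 0) | (1 ^ 0))))
4. [or_idem →] ((1 ^ 0) | (1 ^ 0))  →  (1 ^ 0);  E = ((c ^ a) ^ (1 & (1 ^ 0)))
5. [xor_false →] (1 ^ 0)  →  1;  cost 10 ≤ 10, done

((c ^ a) ^ (1 & 1))   [cost 10]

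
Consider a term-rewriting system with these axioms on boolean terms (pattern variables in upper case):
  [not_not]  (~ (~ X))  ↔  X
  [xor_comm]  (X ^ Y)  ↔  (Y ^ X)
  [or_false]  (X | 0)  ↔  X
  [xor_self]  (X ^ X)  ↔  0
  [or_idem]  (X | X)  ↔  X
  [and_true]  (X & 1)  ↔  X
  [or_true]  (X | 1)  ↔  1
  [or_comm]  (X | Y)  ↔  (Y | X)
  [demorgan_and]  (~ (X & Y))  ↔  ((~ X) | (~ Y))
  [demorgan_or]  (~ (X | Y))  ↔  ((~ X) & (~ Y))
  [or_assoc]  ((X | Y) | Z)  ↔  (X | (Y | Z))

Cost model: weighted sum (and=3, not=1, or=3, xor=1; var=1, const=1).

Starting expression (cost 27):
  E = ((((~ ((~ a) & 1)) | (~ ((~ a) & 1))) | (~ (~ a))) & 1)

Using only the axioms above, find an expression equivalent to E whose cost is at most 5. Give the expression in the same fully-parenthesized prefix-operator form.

(1) ((~ ((~ a) & 1)) | (~ ((~ a) & 1)))  =[or_idem →]=  (~ ((~ a) & 1))    ⊢ (((~ ((~ a) & 1)) | (~ (~ a))) & 1)
(2) ((~ a) & 1)  =[and_true →]=  (~ a)    ⊢ (((~ (~ a)) | (~ (~ a))) & 1)
(3) ((~ (~ a)) | (~ (~ a)))  =[or_idem →]=  (~ (~ a))    ⊢ ((~ (~ a)) & 1)
(4) (~ (~ a))  =[not_not →]=  a    ⊢ cost 5, within 5

(a & 1)   [cost 5]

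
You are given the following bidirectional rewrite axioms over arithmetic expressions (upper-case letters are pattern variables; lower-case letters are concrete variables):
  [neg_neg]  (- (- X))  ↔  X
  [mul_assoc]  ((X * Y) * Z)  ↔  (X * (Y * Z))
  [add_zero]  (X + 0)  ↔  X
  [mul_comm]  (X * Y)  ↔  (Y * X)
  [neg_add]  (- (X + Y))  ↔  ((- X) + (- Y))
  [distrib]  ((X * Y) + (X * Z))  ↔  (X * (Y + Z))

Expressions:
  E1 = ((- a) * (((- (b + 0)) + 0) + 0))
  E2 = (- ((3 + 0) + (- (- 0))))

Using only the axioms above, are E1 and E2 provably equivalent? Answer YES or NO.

Every axiom is a valid identity, so a rewrite proof would force E1 and E2 to agree under every assignment.
At a=0, b=0: E1 = 0 but E2 = -3; they differ, so no derivation exists.

NO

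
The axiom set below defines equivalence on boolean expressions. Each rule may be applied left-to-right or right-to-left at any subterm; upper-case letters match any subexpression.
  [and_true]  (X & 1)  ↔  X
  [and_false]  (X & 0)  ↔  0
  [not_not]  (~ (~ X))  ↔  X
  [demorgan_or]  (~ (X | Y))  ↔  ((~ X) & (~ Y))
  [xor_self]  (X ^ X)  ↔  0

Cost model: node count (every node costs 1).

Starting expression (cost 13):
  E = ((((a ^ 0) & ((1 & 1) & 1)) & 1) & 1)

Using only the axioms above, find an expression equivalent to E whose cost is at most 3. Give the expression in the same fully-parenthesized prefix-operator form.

(1) (((a ^ 0) & ((1 & 1) & 1)) & 1)  =[and_true →]=  ((a ^ 0) & ((1 & 1) & 1))    ⊢ (((a ^ 0) & ((1 & 1) & 1)) & 1)
(2) (((a ^ 0) & ((1 & 1) & 1)) & 1)  =[and_true →]=  ((a ^ 0) & ((1 & 1) & 1))
(3) ((1 & 1) & 1)  =[and_true →]=  (1 & 1)    ⊢ ((a ^ 0) & (1 & 1))
(4) (1 & 1)  =[and_true →]=  1    ⊢ ((a ^ 0) & 1)
(5) ((a ^ 0) & 1)  =[and_true →]=  (a ^ 0)    ⊢ cost 3, within 3

(a ^ 0)   [cost 3]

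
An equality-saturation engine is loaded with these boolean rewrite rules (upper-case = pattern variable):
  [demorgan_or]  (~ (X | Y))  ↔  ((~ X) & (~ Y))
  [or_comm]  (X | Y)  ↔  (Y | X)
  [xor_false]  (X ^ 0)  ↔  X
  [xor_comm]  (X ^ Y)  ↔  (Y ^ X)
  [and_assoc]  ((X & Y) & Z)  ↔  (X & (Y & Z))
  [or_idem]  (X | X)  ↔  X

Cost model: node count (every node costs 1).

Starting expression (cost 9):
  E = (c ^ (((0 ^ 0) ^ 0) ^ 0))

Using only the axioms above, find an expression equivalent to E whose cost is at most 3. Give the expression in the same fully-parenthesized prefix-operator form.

(c ^ 0)   [cost 3]

(1) (0 ^ 0)  =[xor_false →]=  0    ⊢ (c ^ ((0 ^ 0) ^ 0))
(2) (0 ^ 0)  =[xor_false →]=  0    ⊢ (c ^ (0 ^ 0))
(3) (0 ^ 0)  =[xor_false →]=  0    ⊢ cost 3, within 3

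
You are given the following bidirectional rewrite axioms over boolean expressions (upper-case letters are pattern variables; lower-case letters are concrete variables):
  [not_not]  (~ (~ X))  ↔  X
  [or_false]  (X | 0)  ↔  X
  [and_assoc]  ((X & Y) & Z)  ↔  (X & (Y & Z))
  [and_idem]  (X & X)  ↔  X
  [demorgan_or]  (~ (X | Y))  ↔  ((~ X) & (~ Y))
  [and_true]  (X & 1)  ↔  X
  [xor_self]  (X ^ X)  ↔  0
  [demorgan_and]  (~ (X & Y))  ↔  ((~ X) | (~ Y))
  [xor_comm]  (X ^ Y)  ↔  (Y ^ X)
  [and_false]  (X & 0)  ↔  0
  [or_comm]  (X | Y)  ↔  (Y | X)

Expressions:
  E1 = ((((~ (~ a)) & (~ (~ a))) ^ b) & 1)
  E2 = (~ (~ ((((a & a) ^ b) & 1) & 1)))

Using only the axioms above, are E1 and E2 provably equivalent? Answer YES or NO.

YES

step 1: and_idem (→) rewrites ((~ (~ a)) & (~ (~ a))) into (~ (~ a)), now (((~ (~ a)) ^ b) & 1)
step 2: not_not (→) rewrites (~ (~ a)) into a, now ((a ^ b) & 1)
step 3: and_idem (←) rewrites a into (a & a), now (((a & a) ^ b) & 1)
step 4: not_not (←) rewrites (((a & a) ^ b) & 1) into (~ (~ (((a & a) ^ b) & 1)))
step 5: and_true (←) rewrites ((a & a) ^ b) into (((a & a) ^ b) & 1), which is E2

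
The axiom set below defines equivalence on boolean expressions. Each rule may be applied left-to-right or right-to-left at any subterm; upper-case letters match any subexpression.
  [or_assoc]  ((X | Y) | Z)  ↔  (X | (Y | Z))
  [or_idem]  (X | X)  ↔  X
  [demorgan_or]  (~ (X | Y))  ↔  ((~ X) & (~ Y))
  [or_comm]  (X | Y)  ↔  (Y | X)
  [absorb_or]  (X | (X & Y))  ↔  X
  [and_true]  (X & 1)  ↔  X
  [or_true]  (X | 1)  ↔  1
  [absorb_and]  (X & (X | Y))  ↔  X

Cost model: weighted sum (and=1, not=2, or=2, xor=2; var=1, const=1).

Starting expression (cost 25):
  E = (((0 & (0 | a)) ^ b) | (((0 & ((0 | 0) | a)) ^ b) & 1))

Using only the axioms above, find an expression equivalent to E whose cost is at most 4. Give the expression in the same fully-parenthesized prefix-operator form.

step 1: or_idem (→) rewrites (0 | 0) into 0, now (((0 & (0 | a)) ^ b) | (((0 & (0 | a)) ^ b) & 1))
step 2: absorb_or (→) rewrites (((0 & (0 | a)) ^ b) | (((0 & (0 | a)) ^ b) & 1)) into ((0 & (0 | a)) ^ b)
step 3: absorb_and (→) rewrites (0 & (0 | a)) into 0, reaching cost 4 (bound 4)

(0 ^ b)   [cost 4]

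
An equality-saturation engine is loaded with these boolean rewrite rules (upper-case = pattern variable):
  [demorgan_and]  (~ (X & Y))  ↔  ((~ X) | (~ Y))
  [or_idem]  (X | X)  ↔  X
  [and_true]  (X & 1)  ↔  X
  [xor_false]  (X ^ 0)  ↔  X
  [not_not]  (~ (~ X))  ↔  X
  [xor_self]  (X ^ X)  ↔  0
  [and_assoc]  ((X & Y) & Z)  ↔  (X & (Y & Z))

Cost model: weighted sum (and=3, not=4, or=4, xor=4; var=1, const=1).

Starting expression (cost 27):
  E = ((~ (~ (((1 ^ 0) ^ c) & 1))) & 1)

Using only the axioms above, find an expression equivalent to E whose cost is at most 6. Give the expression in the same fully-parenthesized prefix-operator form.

(1 ^ c)   [cost 6]

step 1: and_true (→) rewrites (((1 ^ 0) ^ c) & 1) into ((1 ^ 0) ^ c), now ((~ (~ ((1 ^ 0) ^ c))) & 1)
step 2: and_true (→) rewrites ((~ (~ ((1 ^ 0) ^ c))) & 1) into (~ (~ ((1 ^ 0) ^ c)))
step 3: xor_false (→) rewrites (1 ^ 0) into 1, now (~ (~ (1 ^ c)))
step 4: not_not (→) rewrites (~ (~ (1 ^ c))) into (1 ^ c), reaching cost 6 (bound 6)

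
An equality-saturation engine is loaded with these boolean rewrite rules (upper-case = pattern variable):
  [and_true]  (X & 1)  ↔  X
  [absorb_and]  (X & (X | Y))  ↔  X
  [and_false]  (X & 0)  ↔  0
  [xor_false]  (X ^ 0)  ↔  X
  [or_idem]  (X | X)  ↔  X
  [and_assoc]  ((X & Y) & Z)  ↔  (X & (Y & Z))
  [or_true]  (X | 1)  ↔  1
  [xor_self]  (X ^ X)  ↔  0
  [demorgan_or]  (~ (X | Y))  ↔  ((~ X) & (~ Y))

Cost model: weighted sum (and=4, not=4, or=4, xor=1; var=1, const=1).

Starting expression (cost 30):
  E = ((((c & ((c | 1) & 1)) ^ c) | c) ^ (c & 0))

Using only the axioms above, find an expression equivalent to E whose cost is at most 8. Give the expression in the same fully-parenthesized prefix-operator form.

((c ^ c) | c)   [cost 8]

step 1: and_true (→) rewrites ((c | 1) & 1) into (c | 1), now ((((c & (c | 1)) ^ c) | c) ^ (c & 0))
step 2: absorb_and (→) rewrites (c & (c | 1)) into c, now (((c ^ c) | c) ^ (c & 0))
step 3: and_false (→) rewrites (c & 0) into 0, now (((c ^ c) | c) ^ 0)
step 4: xor_false (→) rewrites (((c ^ c) | c) ^ 0) into ((c ^ c) | c), reaching cost 8 (bound 8)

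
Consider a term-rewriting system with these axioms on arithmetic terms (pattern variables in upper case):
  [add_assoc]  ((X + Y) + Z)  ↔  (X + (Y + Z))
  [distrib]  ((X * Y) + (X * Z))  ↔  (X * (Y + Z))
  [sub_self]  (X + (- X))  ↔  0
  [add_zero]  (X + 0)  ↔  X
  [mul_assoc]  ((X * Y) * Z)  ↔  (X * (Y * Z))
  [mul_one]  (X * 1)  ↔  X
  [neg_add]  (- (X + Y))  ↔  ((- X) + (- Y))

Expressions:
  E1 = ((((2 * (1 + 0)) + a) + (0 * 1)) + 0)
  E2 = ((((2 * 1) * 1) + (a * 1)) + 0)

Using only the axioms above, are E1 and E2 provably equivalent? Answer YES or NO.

1. [add_zero →] (1 + 0)  →  1;  E1 = ((((2 * 1) + a) + (0 * 1)) + 0)
2. [mul_one →] (0 * 1)  →  0;  E1 = ((((2 * 1) + a) + 0) + 0)
3. [mul_one →] (2 * 1)  →  2;  E1 = (((2 + a) + 0) + 0)
4. [add_assoc →] ((2 + a) + 0)  →  (2 + (a + 0));  E1 = ((2 + (a + 0)) + 0)
5. [add_zero →] (a + 0)  →  a;  E1 = ((2 + a) + 0)
6. [add_zero →] ((2 + a) + 0)  →  (2 + a)
7. [add_zero ←] a  →  (a + 0);  E1 = (2 + (a + 0))
8. [mul_one ←] 2  →  (2 * 1);  E1 = ((2 * 1) + (a + 0))
9. [mul_one ←] a  →  (a * 1);  E1 = ((2 * 1) + ((a * 1) + 0))
10. [mul_one ←] 2  →  (2 * 1);  E1 = (((2 * 1) * 1) + ((a * 1) + 0))
11. [add_assoc ←] (((2 * 1) * 1) + ((a * 1) + 0))  →  ((((2 * 1) * 1) + (a * 1)) + 0);  this is E2

YES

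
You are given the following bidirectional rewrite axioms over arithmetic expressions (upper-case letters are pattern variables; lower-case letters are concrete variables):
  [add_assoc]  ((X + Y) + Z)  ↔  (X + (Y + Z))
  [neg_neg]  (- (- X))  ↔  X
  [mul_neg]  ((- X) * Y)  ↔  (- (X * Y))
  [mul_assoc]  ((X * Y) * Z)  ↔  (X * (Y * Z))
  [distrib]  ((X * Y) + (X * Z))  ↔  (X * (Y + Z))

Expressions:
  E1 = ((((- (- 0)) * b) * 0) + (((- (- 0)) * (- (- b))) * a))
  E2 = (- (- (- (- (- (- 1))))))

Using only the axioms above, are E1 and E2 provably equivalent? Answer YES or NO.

NO

Every axiom is a valid identity, so a rewrite proof would force E1 and E2 to agree under every assignment.
At a=0, b=0: E1 = 0 but E2 = 1; they differ, so no derivation exists.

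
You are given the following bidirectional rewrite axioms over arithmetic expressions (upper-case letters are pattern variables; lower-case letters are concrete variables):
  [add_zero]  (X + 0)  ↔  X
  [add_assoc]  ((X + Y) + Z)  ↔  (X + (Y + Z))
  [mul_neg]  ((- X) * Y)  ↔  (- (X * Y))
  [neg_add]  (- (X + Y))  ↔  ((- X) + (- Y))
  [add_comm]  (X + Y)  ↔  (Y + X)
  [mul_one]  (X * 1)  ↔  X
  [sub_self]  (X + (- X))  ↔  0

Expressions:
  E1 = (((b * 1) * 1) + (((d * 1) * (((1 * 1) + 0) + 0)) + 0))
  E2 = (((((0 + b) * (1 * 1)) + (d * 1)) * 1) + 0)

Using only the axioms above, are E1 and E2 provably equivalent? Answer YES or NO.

(1) ((1 * 1) + 0)  =[add_zero →]=  (1 * 1)    ⊢ (((b * 1) * 1) + (((d * 1) * ((1 * 1) + 0)) + 0))
(2) (b * 1)  =[mul_one →]=  b    ⊢ ((b * 1) + (((d * 1) * ((1 * 1) + 0)) + 0))
(3) (1 * 1)  =[mul_one →]=  1    ⊢ ((b * 1) + (((d * 1) * (1 + 0)) + 0))
(4) (b * 1)  =[mul_one →]=  b    ⊢ (b + (((d * 1) * (1 + 0)) + 0))
(5) (d * 1)  =[mul_one →]=  d    ⊢ (b + ((d * (1 + 0)) + 0))
(6) (1 + 0)  =[add_zero →]=  1    ⊢ (b + ((d * 1) + 0))
(7) ((d * 1) + 0)  =[add_zero →]=  (d * 1)    ⊢ (b + (d * 1))
(8) (d * 1)  =[mul_one →]=  d    ⊢ (b + d)
(9) b  =[add_zero ←]=  (b + 0)    ⊢ ((b + 0) + d)
(10) d  =[mul_one ←]=  (d * 1)    ⊢ ((b + 0) + (d * 1))
(11) (b + 0)  =[mul_one ←]=  ((b + 0) * 1)    ⊢ (((b + 0) * 1) + (d * 1))
(12) 1  =[mul_one ←]=  (1 * 1)    ⊢ (((b + 0) * (1 * 1)) + (d * 1))
(13) (b + 0)  =[add_comm →]=  (0 + b)    ⊢ (((0 + b) * (1 * 1)) + (d * 1))
(14) (((0 + b) * (1 * 1)) + (d * 1))  =[mul_one ←]=  ((((0 + b) * (1 * 1)) + (d * 1)) * 1)
(15) ((((0 + b) * (1 * 1)) + (d * 1)) * 1)  =[add_zero ←]=  (((((0 + b) * (1 * 1)) + (d * 1)) * 1) + 0)    ⊢ E2

YES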